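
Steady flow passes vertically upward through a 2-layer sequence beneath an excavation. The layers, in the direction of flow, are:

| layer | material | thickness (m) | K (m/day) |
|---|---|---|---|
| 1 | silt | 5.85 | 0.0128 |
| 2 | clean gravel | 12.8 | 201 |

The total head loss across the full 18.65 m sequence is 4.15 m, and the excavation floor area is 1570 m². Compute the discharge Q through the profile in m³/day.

14.3

Flow is perpendicular to layering, so the layers act in series and the equivalent K is the thickness-weighted harmonic mean.
Total thickness L = 5.85 + 12.8 = 18.65 m.
Σ(b_i/K_i) = 5.85/0.0128 + 12.8/201 = 457.1 d.
K_eq = L / Σ(b_i/K_i) = 18.65 / 457.1 = 0.04080 m/day.
Q = K_eq · A · (Δh/L) = 0.04080 × 1570 × (4.15/18.65) = 14.25 m³/day.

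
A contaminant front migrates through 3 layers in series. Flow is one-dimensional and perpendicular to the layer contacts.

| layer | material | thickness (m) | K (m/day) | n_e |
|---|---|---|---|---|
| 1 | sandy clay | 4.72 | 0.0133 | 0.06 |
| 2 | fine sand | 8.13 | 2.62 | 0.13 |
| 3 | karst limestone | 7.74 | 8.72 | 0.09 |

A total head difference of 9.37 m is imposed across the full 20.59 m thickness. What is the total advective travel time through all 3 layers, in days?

78.0

With flow normal to the layers, continuity requires the same specific discharge q through every layer.
Σ(b_i/K_i) = 4.72/0.0133 + 8.13/2.62 + 7.74/8.72 = 358.9 d.
q = Δh / Σ(b_i/K_i) = 9.37 / 358.9 = 0.02611 m/day.
In each layer the seepage velocity is v_i = q/n_i, so the layer transit time is t_i = b_i·n_i / q:
  layer 1 (sandy clay): t_1 = 4.72 × 0.06 / 0.02611 = 10.85 d
  layer 2 (fine sand): t_2 = 8.13 × 0.13 / 0.02611 = 40.48 d
  layer 3 (karst limestone): t_3 = 7.74 × 0.09 / 0.02611 = 26.68 d
Total t = Σ t_i = 78.01 days.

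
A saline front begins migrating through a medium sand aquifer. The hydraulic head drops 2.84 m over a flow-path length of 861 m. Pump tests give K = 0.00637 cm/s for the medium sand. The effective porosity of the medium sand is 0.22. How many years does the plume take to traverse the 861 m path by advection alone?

Convert K: 0.00637 cm/s × 864 = 5.504 m/day.
Hydraulic gradient i = Δh / L = 2.84 / 861 = 0.003298.
Darcy flux q = K · i = 5.504 × 0.003298 = 0.01815 m/day.
Seepage velocity v = q / n_e = 0.01815 / 0.22 = 0.08252 m/day.
Travel time t = L / v = 861 / 0.08252 = 10434 days = 28.57 years.

28.6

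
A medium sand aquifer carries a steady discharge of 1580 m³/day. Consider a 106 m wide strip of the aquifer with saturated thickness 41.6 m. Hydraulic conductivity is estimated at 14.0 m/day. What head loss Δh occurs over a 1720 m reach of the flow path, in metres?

Cross-sectional area A = 106 × 41.6 = 4410 m².
From Q = K·A·i, i = Q / (K·A) = 1580 / (14.00 × 4410) = 0.02559.
Head loss Δh = i · L = 0.02559 × 1720 = 44.02 m.

44.0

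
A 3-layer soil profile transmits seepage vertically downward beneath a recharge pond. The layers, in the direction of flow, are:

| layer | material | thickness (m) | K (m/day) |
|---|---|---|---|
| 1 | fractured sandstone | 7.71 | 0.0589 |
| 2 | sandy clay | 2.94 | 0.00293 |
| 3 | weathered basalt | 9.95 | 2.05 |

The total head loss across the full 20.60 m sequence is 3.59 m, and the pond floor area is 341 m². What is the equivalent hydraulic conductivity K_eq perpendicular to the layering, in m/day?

0.0181

Flow is perpendicular to layering, so the layers act in series and the equivalent K is the thickness-weighted harmonic mean.
Total thickness L = 7.71 + 2.94 + 9.95 = 20.60 m.
Σ(b_i/K_i) = 7.71/0.0589 + 2.94/0.00293 + 9.95/2.05 = 1139 d.
K_eq = L / Σ(b_i/K_i) = 20.60 / 1139 = 0.01808 m/day.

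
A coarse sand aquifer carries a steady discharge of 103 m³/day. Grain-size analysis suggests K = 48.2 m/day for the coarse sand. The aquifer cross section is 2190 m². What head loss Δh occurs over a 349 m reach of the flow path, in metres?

From Q = K·A·i, i = Q / (K·A) = 103 / (48.20 × 2190) = 0.0009758.
Head loss Δh = i · L = 0.0009758 × 349 = 0.3405 m.

0.341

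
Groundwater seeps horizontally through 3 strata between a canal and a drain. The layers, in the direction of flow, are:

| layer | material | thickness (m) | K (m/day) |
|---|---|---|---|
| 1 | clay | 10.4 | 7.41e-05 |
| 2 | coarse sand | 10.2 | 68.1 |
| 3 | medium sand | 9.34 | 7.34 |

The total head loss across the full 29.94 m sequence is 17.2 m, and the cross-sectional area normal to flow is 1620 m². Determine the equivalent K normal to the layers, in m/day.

Flow is perpendicular to layering, so the layers act in series and the equivalent K is the thickness-weighted harmonic mean.
Total thickness L = 10.4 + 10.2 + 9.34 = 29.94 m.
Σ(b_i/K_i) = 10.4/7.41e-05 + 10.2/68.1 + 9.34/7.34 = 1.404e+05 d.
K_eq = L / Σ(b_i/K_i) = 29.94 / 1.404e+05 = 0.0002133 m/day.

0.000213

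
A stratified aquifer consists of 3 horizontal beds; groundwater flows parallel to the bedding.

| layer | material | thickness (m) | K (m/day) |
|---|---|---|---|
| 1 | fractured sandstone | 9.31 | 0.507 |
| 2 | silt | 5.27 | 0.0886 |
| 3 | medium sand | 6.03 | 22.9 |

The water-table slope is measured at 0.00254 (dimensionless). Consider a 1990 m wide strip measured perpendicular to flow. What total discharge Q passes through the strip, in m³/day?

Flow is parallel to layering, so each bed carries its own Darcy discharge and the transmissivities add.
Σ(K_i·b_i) = 0.507×9.31 + 0.0886×5.27 + 22.9×6.03 = 143.3 m²/day.
Hydraulic gradient i = 0.00254.
Q = Σ(K_i·b_i) · W · i = 143.3 × 1990 × 0.002540 = 724.2 m³/day.

724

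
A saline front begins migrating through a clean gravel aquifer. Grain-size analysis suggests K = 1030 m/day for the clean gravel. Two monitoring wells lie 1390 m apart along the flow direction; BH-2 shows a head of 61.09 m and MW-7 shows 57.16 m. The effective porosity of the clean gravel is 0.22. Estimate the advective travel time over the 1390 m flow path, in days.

105

Hydraulic gradient i = (61.09 − 57.16) / 1390 = 3.93 / 1390 = 0.002827.
Darcy flux q = K · i = 1030 × 0.002827 = 2.912 m/day.
Seepage velocity v = q / n_e = 2.912 / 0.22 = 13.24 m/day.
Travel time t = L / v = 1390 / 13.24 = 105.0 days.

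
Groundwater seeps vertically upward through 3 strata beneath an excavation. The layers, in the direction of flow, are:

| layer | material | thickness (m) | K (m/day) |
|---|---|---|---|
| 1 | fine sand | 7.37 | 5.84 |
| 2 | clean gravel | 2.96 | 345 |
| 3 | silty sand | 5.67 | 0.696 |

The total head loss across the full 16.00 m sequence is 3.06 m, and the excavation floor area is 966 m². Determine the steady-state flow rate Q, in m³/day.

Flow is perpendicular to layering, so the layers act in series and the equivalent K is the thickness-weighted harmonic mean.
Total thickness L = 7.37 + 2.96 + 5.67 = 16.00 m.
Σ(b_i/K_i) = 7.37/5.84 + 2.96/345 + 5.67/0.696 = 9.417 d.
K_eq = L / Σ(b_i/K_i) = 16.00 / 9.417 = 1.699 m/day.
Q = K_eq · A · (Δh/L) = 1.699 × 966 × (3.06/16.00) = 313.9 m³/day.

314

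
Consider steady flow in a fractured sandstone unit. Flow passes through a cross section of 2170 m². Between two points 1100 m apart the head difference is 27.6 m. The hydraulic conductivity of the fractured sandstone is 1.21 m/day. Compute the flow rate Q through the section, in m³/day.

65.9

Hydraulic gradient i = Δh / L = 27.6 / 1100 = 0.02509.
Darcy's law: Q = K · A · i = 1.210 × 2170 × 0.02509 = 65.88 m³/day.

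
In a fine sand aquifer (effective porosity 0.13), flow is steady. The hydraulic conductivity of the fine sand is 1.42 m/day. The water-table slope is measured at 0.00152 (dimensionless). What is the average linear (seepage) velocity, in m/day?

0.0166

Hydraulic gradient i = 0.00152.
Darcy flux q = K · i = 1.420 × 0.001520 = 0.002158 m/day.
Seepage velocity v = q / n_e = 0.002158 / 0.13 = 0.01660 m/day.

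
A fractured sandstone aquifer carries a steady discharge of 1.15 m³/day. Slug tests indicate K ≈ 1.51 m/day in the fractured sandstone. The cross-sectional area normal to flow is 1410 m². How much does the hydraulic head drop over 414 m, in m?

0.224

From Q = K·A·i, i = Q / (K·A) = 1.15 / (1.510 × 1410) = 0.0005401.
Head loss Δh = i · L = 0.0005401 × 414 = 0.2236 m.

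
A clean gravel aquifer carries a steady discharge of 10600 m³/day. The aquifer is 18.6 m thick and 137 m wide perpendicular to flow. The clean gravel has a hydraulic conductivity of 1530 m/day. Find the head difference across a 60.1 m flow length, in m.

Cross-sectional area A = 137 × 18.6 = 2548 m².
From Q = K·A·i, i = Q / (K·A) = 10600 / (1530 × 2548) = 0.002719.
Head loss Δh = i · L = 0.002719 × 60.1 = 0.1634 m.

0.163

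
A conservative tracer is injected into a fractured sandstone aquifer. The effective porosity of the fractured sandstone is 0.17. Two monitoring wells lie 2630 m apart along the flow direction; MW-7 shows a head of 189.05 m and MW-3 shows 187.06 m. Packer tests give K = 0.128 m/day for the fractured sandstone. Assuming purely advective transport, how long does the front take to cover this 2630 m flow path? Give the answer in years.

Hydraulic gradient i = (189.05 − 187.06) / 2630 = 1.99 / 2630 = 0.0007567.
Darcy flux q = K · i = 0.1280 × 0.0007567 = 9.685e-05 m/day.
Seepage velocity v = q / n_e = 9.685e-05 / 0.17 = 0.0005697 m/day.
Travel time t = L / v = 2630 / 0.0005697 = 4.616e+06 days = 12639 years.

12600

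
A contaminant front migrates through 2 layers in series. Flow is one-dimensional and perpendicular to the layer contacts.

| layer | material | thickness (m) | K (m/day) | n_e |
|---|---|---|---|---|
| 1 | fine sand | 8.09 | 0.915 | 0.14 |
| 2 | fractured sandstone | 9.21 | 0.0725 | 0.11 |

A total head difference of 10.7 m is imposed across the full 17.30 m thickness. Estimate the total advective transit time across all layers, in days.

27.2

With flow normal to the layers, continuity requires the same specific discharge q through every layer.
Σ(b_i/K_i) = 8.09/0.915 + 9.21/0.0725 = 135.9 d.
q = Δh / Σ(b_i/K_i) = 10.7 / 135.9 = 0.07875 m/day.
In each layer the seepage velocity is v_i = q/n_i, so the layer transit time is t_i = b_i·n_i / q:
  layer 1 (fine sand): t_1 = 8.09 × 0.14 / 0.07875 = 14.38 d
  layer 2 (fractured sandstone): t_2 = 9.21 × 0.11 / 0.07875 = 12.87 d
Total t = Σ t_i = 27.25 days.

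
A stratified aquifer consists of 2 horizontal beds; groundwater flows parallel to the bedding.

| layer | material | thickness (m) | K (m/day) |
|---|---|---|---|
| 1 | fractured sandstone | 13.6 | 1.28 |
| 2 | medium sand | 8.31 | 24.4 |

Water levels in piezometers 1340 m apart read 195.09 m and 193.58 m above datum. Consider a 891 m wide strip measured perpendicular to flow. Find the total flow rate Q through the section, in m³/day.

221

Flow is parallel to layering, so each bed carries its own Darcy discharge and the transmissivities add.
Σ(K_i·b_i) = 1.28×13.6 + 24.4×8.31 = 220.2 m²/day.
Hydraulic gradient i = (195.09 − 193.58) / 1340 = 1.51 / 1340 = 0.001127.
Q = Σ(K_i·b_i) · W · i = 220.2 × 891 × 0.001127 = 221.1 m³/day.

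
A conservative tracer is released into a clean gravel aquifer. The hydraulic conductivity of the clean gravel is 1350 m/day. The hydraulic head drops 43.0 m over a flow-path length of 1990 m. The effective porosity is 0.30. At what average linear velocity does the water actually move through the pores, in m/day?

Hydraulic gradient i = Δh / L = 43.0 / 1990 = 0.02161.
Darcy flux q = K · i = 1350 × 0.02161 = 29.17 m/day.
Seepage velocity v = q / n_e = 29.17 / 0.30 = 97.24 m/day.

97.2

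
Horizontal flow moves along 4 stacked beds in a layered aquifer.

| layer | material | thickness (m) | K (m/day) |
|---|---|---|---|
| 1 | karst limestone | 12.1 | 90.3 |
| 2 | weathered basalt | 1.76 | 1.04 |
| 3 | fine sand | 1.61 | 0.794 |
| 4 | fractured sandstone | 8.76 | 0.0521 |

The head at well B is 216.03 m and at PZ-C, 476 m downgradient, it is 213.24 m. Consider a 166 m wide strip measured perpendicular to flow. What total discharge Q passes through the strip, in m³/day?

1070

Flow is parallel to layering, so each bed carries its own Darcy discharge and the transmissivities add.
Σ(K_i·b_i) = 90.3×12.1 + 1.04×1.76 + 0.794×1.61 + 0.0521×8.76 = 1096 m²/day.
Hydraulic gradient i = (216.03 − 213.24) / 476 = 2.79 / 476 = 0.005861.
Q = Σ(K_i·b_i) · W · i = 1096 × 166 × 0.005861 = 1067 m³/day.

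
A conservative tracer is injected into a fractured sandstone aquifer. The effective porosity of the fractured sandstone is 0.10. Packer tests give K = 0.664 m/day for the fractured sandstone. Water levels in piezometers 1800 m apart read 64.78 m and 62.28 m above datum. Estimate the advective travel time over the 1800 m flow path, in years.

534

Hydraulic gradient i = (64.78 − 62.28) / 1800 = 2.5 / 1800 = 0.001389.
Darcy flux q = K · i = 0.6640 × 0.001389 = 0.0009222 m/day.
Seepage velocity v = q / n_e = 0.0009222 / 0.10 = 0.009222 m/day.
Travel time t = L / v = 1800 / 0.009222 = 1.952e+05 days = 534.4 years.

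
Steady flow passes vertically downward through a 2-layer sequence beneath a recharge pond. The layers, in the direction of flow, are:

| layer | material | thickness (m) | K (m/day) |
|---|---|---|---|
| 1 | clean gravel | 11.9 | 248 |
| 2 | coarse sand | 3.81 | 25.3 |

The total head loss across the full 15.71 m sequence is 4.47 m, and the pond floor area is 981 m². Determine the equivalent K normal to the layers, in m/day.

79.1

Flow is perpendicular to layering, so the layers act in series and the equivalent K is the thickness-weighted harmonic mean.
Total thickness L = 11.9 + 3.81 = 15.71 m.
Σ(b_i/K_i) = 11.9/248 + 3.81/25.3 = 0.1986 d.
K_eq = L / Σ(b_i/K_i) = 15.71 / 0.1986 = 79.11 m/day.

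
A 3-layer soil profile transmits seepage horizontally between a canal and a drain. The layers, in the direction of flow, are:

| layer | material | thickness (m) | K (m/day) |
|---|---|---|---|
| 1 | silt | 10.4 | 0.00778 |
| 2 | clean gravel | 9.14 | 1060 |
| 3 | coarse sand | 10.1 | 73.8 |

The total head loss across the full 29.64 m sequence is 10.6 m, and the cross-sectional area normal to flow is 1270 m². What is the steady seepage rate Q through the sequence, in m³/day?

Flow is perpendicular to layering, so the layers act in series and the equivalent K is the thickness-weighted harmonic mean.
Total thickness L = 10.4 + 9.14 + 10.1 = 29.64 m.
Σ(b_i/K_i) = 10.4/0.00778 + 9.14/1060 + 10.1/73.8 = 1337 d.
K_eq = L / Σ(b_i/K_i) = 29.64 / 1337 = 0.02217 m/day.
Q = K_eq · A · (Δh/L) = 0.02217 × 1270 × (10.6/29.64) = 10.07 m³/day.

10.1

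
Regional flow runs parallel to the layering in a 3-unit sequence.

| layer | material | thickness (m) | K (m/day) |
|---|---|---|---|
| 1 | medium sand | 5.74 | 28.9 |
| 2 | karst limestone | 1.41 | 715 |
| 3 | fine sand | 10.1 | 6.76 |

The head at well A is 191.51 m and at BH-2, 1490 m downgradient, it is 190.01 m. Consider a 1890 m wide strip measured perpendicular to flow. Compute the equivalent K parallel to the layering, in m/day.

72.0

Flow is parallel to layering, so each bed carries its own Darcy discharge and the transmissivities add.
Σ(K_i·b_i) = 28.9×5.74 + 715×1.41 + 6.76×10.1 = 1242 m²/day.
Total thickness b = 17.25 m, so K_eq = Σ(K_i·b_i)/b = 72.02 m/day.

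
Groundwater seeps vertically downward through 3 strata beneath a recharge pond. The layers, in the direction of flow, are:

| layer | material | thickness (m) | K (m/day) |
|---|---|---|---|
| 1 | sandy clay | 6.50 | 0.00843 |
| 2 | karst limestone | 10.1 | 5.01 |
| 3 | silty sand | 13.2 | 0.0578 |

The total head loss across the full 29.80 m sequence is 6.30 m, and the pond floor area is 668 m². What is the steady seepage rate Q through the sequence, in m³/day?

Flow is perpendicular to layering, so the layers act in series and the equivalent K is the thickness-weighted harmonic mean.
Total thickness L = 6.50 + 10.1 + 13.2 = 29.80 m.
Σ(b_i/K_i) = 6.50/0.00843 + 10.1/5.01 + 13.2/0.0578 = 1001 d.
K_eq = L / Σ(b_i/K_i) = 29.80 / 1001 = 0.02976 m/day.
Q = K_eq · A · (Δh/L) = 0.02976 × 668 × (6.30/29.80) = 4.202 m³/day.

4.20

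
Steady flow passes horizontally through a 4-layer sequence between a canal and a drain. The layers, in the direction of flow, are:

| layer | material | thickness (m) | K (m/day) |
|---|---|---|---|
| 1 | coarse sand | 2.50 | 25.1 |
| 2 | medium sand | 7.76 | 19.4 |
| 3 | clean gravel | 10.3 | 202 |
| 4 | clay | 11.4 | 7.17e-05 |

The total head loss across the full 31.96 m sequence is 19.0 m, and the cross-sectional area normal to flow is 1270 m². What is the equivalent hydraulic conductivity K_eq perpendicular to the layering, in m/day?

0.000201

Flow is perpendicular to layering, so the layers act in series and the equivalent K is the thickness-weighted harmonic mean.
Total thickness L = 2.50 + 7.76 + 10.3 + 11.4 = 31.96 m.
Σ(b_i/K_i) = 2.50/25.1 + 7.76/19.4 + 10.3/202 + 11.4/7.17e-05 = 1.590e+05 d.
K_eq = L / Σ(b_i/K_i) = 31.96 / 1.590e+05 = 0.0002010 m/day.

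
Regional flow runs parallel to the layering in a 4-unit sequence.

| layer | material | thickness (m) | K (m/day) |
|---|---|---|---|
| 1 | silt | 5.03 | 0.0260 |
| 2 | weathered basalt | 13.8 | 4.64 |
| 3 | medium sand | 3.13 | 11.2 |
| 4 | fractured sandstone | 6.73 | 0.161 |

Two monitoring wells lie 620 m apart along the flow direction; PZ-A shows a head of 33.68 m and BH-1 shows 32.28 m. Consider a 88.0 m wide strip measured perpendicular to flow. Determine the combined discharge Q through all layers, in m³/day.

19.9

Flow is parallel to layering, so each bed carries its own Darcy discharge and the transmissivities add.
Σ(K_i·b_i) = 0.0260×5.03 + 4.64×13.8 + 11.2×3.13 + 0.161×6.73 = 100.3 m²/day.
Hydraulic gradient i = (33.68 − 32.28) / 620 = 1.4 / 620 = 0.002258.
Q = Σ(K_i·b_i) · W · i = 100.3 × 88.0 × 0.002258 = 19.93 m³/day.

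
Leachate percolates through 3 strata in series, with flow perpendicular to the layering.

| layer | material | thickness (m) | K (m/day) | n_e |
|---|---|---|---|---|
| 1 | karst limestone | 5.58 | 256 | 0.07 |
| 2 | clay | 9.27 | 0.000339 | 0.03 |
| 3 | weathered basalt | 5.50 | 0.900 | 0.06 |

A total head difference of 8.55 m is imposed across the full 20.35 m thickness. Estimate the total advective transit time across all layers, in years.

8.75

With flow normal to the layers, continuity requires the same specific discharge q through every layer.
Σ(b_i/K_i) = 5.58/256 + 9.27/0.000339 + 5.50/0.900 = 27351 d.
q = Δh / Σ(b_i/K_i) = 8.55 / 27351 = 0.0003126 m/day.
In each layer the seepage velocity is v_i = q/n_i, so the layer transit time is t_i = b_i·n_i / q:
  layer 1 (karst limestone): t_1 = 5.58 × 0.07 / 0.0003126 = 1250 d
  layer 2 (clay): t_2 = 9.27 × 0.03 / 0.0003126 = 889.6 d
  layer 3 (weathered basalt): t_3 = 5.50 × 0.06 / 0.0003126 = 1056 d
Total t = Σ t_i = 3195 days = 8.747 years.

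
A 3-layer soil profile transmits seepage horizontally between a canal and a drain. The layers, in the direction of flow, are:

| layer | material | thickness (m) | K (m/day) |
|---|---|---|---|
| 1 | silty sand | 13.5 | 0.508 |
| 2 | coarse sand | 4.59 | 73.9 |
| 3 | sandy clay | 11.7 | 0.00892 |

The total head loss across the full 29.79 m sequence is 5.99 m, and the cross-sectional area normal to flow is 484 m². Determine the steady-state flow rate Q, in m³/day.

Flow is perpendicular to layering, so the layers act in series and the equivalent K is the thickness-weighted harmonic mean.
Total thickness L = 13.5 + 4.59 + 11.7 = 29.79 m.
Σ(b_i/K_i) = 13.5/0.508 + 4.59/73.9 + 11.7/0.00892 = 1338 d.
K_eq = L / Σ(b_i/K_i) = 29.79 / 1338 = 0.02226 m/day.
Q = K_eq · A · (Δh/L) = 0.02226 × 484 × (5.99/29.79) = 2.166 m³/day.

2.17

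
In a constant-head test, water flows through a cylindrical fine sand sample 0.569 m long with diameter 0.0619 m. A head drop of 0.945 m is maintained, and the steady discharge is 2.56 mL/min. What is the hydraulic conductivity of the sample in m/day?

Cross-sectional area A = π·(d/2)² = π × (0.0619/2)² = 0.003009 m².
Convert discharge: 2.56 mL/min = 4.267e-08 m³/s.
Darcy's law rearranged: K = Q·L / (A·Δh) = 4.267e-08 × 0.569 / (0.003009 × 0.945) = 8.537e-06 m/s = 0.7376 m/day.

0.738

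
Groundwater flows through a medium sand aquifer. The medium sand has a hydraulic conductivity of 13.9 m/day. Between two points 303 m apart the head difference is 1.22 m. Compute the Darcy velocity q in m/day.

Hydraulic gradient i = Δh / L = 1.22 / 303 = 0.004026.
Specific discharge q = K · i = 13.90 × 0.004026 = 0.05597 m/day.

0.0560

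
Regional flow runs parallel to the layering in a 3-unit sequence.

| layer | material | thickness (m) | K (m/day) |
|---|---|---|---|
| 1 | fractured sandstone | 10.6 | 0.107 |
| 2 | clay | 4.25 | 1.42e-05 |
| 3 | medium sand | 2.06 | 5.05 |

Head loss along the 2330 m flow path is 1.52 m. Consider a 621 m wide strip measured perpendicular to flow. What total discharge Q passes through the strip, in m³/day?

Flow is parallel to layering, so each bed carries its own Darcy discharge and the transmissivities add.
Σ(K_i·b_i) = 0.107×10.6 + 1.42e-05×4.25 + 5.05×2.06 = 11.54 m²/day.
Hydraulic gradient i = Δh / L = 1.52 / 2330 = 0.0006524.
Q = Σ(K_i·b_i) · W · i = 11.54 × 621 × 0.0006524 = 4.674 m³/day.

4.67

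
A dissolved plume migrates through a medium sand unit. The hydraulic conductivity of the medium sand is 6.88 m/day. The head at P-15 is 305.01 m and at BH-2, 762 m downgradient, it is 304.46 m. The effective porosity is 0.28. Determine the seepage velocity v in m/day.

Hydraulic gradient i = (305.01 − 304.46) / 762 = 0.55 / 762 = 0.0007218.
Darcy flux q = K · i = 6.880 × 0.0007218 = 0.004966 m/day.
Seepage velocity v = q / n_e = 0.004966 / 0.28 = 0.01774 m/day.

0.0177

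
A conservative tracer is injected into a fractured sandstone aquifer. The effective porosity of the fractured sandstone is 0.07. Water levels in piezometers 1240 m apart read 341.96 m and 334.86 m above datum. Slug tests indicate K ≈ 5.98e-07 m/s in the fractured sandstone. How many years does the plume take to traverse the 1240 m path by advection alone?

Convert K: 5.98e-07 m/s × 86400 = 0.05167 m/day.
Hydraulic gradient i = (341.96 − 334.86) / 1240 = 7.1 / 1240 = 0.005726.
Darcy flux q = K · i = 0.05167 × 0.005726 = 0.0002958 m/day.
Seepage velocity v = q / n_e = 0.0002958 / 0.07 = 0.004226 m/day.
Travel time t = L / v = 1240 / 0.004226 = 2.934e+05 days = 803.3 years.

803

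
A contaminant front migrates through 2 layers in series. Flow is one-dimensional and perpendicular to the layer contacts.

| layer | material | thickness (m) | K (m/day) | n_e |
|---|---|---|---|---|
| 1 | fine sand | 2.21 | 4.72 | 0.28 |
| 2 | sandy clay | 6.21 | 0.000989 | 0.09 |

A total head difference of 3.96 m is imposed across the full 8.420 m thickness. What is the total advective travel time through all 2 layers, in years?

With flow normal to the layers, continuity requires the same specific discharge q through every layer.
Σ(b_i/K_i) = 2.21/4.72 + 6.21/0.000989 = 6280 d.
q = Δh / Σ(b_i/K_i) = 3.96 / 6280 = 0.0006306 m/day.
In each layer the seepage velocity is v_i = q/n_i, so the layer transit time is t_i = b_i·n_i / q:
  layer 1 (fine sand): t_1 = 2.21 × 0.28 / 0.0006306 = 981.3 d
  layer 2 (sandy clay): t_2 = 6.21 × 0.09 / 0.0006306 = 886.3 d
Total t = Σ t_i = 1868 days = 5.113 years.

5.11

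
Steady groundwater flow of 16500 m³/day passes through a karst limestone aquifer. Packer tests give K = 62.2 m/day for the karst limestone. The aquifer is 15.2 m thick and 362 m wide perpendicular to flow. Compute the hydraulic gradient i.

Cross-sectional area A = 362 × 15.2 = 5502 m².
From Q = K·A·i, i = Q / (K·A) = 16500 / (62.20 × 5502) = 0.04821.

0.0482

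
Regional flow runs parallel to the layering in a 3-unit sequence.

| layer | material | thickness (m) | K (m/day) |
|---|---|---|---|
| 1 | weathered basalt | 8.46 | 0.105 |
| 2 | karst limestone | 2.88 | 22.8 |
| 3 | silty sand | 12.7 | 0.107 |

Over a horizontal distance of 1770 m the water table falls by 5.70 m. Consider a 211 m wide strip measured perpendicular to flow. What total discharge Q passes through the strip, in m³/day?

Flow is parallel to layering, so each bed carries its own Darcy discharge and the transmissivities add.
Σ(K_i·b_i) = 0.105×8.46 + 22.8×2.88 + 0.107×12.7 = 67.91 m²/day.
Hydraulic gradient i = Δh / L = 5.70 / 1770 = 0.003220.
Q = Σ(K_i·b_i) · W · i = 67.91 × 211 × 0.003220 = 46.15 m³/day.

46.1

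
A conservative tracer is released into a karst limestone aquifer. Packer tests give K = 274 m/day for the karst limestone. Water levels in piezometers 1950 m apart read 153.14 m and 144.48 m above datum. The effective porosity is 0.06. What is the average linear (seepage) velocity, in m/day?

20.3

Hydraulic gradient i = (153.14 − 144.48) / 1950 = 8.66 / 1950 = 0.004441.
Darcy flux q = K · i = 274.0 × 0.004441 = 1.217 m/day.
Seepage velocity v = q / n_e = 1.217 / 0.06 = 20.28 m/day.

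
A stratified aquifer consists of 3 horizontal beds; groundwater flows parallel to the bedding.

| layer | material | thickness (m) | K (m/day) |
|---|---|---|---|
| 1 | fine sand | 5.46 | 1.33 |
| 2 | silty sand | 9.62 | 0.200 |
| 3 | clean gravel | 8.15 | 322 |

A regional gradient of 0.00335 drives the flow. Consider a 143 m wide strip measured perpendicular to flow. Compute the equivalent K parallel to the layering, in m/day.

Flow is parallel to layering, so each bed carries its own Darcy discharge and the transmissivities add.
Σ(K_i·b_i) = 1.33×5.46 + 0.200×9.62 + 322×8.15 = 2633 m²/day.
Total thickness b = 23.23 m, so K_eq = Σ(K_i·b_i)/b = 113.4 m/day.

113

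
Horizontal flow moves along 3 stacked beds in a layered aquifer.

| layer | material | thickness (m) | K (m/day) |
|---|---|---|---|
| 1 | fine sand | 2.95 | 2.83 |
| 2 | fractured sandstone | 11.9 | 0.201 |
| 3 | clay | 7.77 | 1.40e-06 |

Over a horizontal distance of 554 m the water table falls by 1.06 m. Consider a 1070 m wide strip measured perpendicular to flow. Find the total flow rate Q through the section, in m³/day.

22.0

Flow is parallel to layering, so each bed carries its own Darcy discharge and the transmissivities add.
Σ(K_i·b_i) = 2.83×2.95 + 0.201×11.9 + 1.40e-06×7.77 = 10.74 m²/day.
Hydraulic gradient i = Δh / L = 1.06 / 554 = 0.001913.
Q = Σ(K_i·b_i) · W · i = 10.74 × 1070 × 0.001913 = 21.99 m³/day.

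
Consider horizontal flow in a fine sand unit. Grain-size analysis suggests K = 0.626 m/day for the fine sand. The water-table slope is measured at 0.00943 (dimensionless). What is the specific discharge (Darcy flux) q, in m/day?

Hydraulic gradient i = 0.00943.
Specific discharge q = K · i = 0.6260 × 0.009430 = 0.005903 m/day.

0.00590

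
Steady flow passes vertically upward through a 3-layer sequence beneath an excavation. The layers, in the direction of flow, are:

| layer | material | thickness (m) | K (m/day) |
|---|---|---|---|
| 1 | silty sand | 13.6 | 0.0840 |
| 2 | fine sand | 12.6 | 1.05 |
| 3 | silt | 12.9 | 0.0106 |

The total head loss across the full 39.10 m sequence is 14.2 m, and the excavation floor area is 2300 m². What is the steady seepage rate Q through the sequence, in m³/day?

Flow is perpendicular to layering, so the layers act in series and the equivalent K is the thickness-weighted harmonic mean.
Total thickness L = 13.6 + 12.6 + 12.9 = 39.10 m.
Σ(b_i/K_i) = 13.6/0.0840 + 12.6/1.05 + 12.9/0.0106 = 1391 d.
K_eq = L / Σ(b_i/K_i) = 39.10 / 1391 = 0.02811 m/day.
Q = K_eq · A · (Δh/L) = 0.02811 × 2300 × (14.2/39.10) = 23.48 m³/day.

23.5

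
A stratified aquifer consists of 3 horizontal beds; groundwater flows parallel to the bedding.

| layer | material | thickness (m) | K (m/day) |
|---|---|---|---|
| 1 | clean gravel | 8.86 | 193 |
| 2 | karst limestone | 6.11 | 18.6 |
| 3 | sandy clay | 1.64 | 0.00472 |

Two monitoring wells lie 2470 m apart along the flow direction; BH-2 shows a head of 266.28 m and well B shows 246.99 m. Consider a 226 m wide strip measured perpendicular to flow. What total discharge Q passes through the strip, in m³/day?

3220

Flow is parallel to layering, so each bed carries its own Darcy discharge and the transmissivities add.
Σ(K_i·b_i) = 193×8.86 + 18.6×6.11 + 0.00472×1.64 = 1824 m²/day.
Hydraulic gradient i = (266.28 − 246.99) / 2470 = 19.29 / 2470 = 0.007810.
Q = Σ(K_i·b_i) · W · i = 1824 × 226 × 0.007810 = 3219 m³/day.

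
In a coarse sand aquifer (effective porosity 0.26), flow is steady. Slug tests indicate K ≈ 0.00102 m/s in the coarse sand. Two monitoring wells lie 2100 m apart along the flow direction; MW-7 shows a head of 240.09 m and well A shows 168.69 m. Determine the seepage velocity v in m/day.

11.5

Convert K: 0.00102 m/s × 86400 = 88.13 m/day.
Hydraulic gradient i = (240.09 − 168.69) / 2100 = 71.4 / 2100 = 0.03400.
Darcy flux q = K · i = 88.13 × 0.03400 = 2.996 m/day.
Seepage velocity v = q / n_e = 2.996 / 0.26 = 11.52 m/day.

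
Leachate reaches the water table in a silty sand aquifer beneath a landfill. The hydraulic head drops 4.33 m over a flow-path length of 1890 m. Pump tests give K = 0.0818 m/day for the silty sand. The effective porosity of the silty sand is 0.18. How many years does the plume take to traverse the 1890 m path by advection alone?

4970

Hydraulic gradient i = Δh / L = 4.33 / 1890 = 0.002291.
Darcy flux q = K · i = 0.08180 × 0.002291 = 0.0001874 m/day.
Seepage velocity v = q / n_e = 0.0001874 / 0.18 = 0.001041 m/day.
Travel time t = L / v = 1890 / 0.001041 = 1.815e+06 days = 4970 years.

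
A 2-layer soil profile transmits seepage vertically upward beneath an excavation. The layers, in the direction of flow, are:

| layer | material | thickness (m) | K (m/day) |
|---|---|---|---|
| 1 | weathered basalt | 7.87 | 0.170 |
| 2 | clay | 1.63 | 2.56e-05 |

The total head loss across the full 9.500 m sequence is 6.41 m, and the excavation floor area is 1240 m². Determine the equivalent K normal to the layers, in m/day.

Flow is perpendicular to layering, so the layers act in series and the equivalent K is the thickness-weighted harmonic mean.
Total thickness L = 7.87 + 1.63 = 9.500 m.
Σ(b_i/K_i) = 7.87/0.170 + 1.63/2.56e-05 = 63718 d.
K_eq = L / Σ(b_i/K_i) = 9.500 / 63718 = 0.0001491 m/day.

0.000149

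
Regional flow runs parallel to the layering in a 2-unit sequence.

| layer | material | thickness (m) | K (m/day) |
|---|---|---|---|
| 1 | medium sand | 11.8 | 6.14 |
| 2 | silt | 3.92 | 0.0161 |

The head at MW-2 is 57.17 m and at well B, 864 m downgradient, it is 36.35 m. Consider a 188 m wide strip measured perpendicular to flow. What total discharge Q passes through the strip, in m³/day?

Flow is parallel to layering, so each bed carries its own Darcy discharge and the transmissivities add.
Σ(K_i·b_i) = 6.14×11.8 + 0.0161×3.92 = 72.52 m²/day.
Hydraulic gradient i = (57.17 − 36.35) / 864 = 20.82 / 864 = 0.02410.
Q = Σ(K_i·b_i) · W · i = 72.52 × 188 × 0.02410 = 328.5 m³/day.

329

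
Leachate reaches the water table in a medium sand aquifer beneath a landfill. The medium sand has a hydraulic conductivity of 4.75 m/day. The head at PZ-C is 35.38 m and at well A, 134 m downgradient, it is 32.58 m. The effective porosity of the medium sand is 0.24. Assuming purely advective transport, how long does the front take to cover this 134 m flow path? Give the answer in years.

0.887

Hydraulic gradient i = (35.38 − 32.58) / 134 = 2.8 / 134 = 0.02090.
Darcy flux q = K · i = 4.750 × 0.02090 = 0.09925 m/day.
Seepage velocity v = q / n_e = 0.09925 / 0.24 = 0.4136 m/day.
Travel time t = L / v = 134 / 0.4136 = 324.0 days = 0.8871 years.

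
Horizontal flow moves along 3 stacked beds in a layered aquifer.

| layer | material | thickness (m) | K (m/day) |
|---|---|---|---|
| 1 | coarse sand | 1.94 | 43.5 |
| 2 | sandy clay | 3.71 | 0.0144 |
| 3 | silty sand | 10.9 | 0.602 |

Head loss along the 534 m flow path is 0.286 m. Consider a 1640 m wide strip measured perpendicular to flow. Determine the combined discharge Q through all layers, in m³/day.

Flow is parallel to layering, so each bed carries its own Darcy discharge and the transmissivities add.
Σ(K_i·b_i) = 43.5×1.94 + 0.0144×3.71 + 0.602×10.9 = 91.01 m²/day.
Hydraulic gradient i = Δh / L = 0.286 / 534 = 0.0005356.
Q = Σ(K_i·b_i) · W · i = 91.01 × 1640 × 0.0005356 = 79.93 m³/day.

79.9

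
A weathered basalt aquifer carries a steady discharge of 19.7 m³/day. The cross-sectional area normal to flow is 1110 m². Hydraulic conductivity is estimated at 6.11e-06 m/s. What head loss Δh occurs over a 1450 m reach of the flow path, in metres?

Convert K: 6.11e-06 m/s × 86400 = 0.5279 m/day.
From Q = K·A·i, i = Q / (K·A) = 19.7 / (0.5279 × 1110) = 0.03362.
Head loss Δh = i · L = 0.03362 × 1450 = 48.75 m.

48.7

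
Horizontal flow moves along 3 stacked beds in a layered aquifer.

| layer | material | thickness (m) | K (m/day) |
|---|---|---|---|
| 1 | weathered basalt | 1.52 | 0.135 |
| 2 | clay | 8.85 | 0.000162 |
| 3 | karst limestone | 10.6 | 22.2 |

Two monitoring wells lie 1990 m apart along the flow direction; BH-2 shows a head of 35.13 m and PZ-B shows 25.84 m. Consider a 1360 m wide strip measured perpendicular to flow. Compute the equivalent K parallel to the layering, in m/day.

11.2

Flow is parallel to layering, so each bed carries its own Darcy discharge and the transmissivities add.
Σ(K_i·b_i) = 0.135×1.52 + 0.000162×8.85 + 22.2×10.6 = 235.5 m²/day.
Total thickness b = 20.97 m, so K_eq = Σ(K_i·b_i)/b = 11.23 m/day.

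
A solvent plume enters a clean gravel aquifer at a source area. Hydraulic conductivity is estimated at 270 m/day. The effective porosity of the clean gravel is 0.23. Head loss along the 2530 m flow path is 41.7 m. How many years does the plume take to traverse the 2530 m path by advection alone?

Hydraulic gradient i = Δh / L = 41.7 / 2530 = 0.01648.
Darcy flux q = K · i = 270.0 × 0.01648 = 4.450 m/day.
Seepage velocity v = q / n_e = 4.450 / 0.23 = 19.35 m/day.
Travel time t = L / v = 2530 / 19.35 = 130.8 days = 0.3580 years.

0.358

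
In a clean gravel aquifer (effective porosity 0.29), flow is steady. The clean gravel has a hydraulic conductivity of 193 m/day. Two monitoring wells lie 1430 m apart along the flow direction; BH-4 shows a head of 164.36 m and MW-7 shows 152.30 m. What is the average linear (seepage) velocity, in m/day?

Hydraulic gradient i = (164.36 − 152.30) / 1430 = 12.06 / 1430 = 0.008434.
Darcy flux q = K · i = 193.0 × 0.008434 = 1.628 m/day.
Seepage velocity v = q / n_e = 1.628 / 0.29 = 5.613 m/day.

5.61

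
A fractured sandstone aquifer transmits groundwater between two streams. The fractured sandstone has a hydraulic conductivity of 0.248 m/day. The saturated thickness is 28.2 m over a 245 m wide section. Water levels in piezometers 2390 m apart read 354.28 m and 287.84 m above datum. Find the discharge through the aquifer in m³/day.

Cross-sectional area A = 245 × 28.2 = 6909 m².
Hydraulic gradient i = (354.28 − 287.84) / 2390 = 66.44 / 2390 = 0.02780.
Darcy's law: Q = K · A · i = 0.2480 × 6909 × 0.02780 = 47.63 m³/day.

47.6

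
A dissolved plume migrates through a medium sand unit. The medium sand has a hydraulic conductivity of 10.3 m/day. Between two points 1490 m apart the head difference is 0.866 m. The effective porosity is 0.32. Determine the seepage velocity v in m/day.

0.0187

Hydraulic gradient i = Δh / L = 0.866 / 1490 = 0.0005812.
Darcy flux q = K · i = 10.30 × 0.0005812 = 0.005986 m/day.
Seepage velocity v = q / n_e = 0.005986 / 0.32 = 0.01871 m/day.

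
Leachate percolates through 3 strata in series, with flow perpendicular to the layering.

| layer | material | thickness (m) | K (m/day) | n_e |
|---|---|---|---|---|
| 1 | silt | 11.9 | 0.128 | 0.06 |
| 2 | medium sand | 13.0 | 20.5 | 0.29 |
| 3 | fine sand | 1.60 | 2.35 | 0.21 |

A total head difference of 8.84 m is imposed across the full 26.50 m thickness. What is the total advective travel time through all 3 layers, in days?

With flow normal to the layers, continuity requires the same specific discharge q through every layer.
Σ(b_i/K_i) = 11.9/0.128 + 13.0/20.5 + 1.60/2.35 = 94.28 d.
q = Δh / Σ(b_i/K_i) = 8.84 / 94.28 = 0.09376 m/day.
In each layer the seepage velocity is v_i = q/n_i, so the layer transit time is t_i = b_i·n_i / q:
  layer 1 (silt): t_1 = 11.9 × 0.06 / 0.09376 = 7.615 d
  layer 2 (medium sand): t_2 = 13.0 × 0.29 / 0.09376 = 40.21 d
  layer 3 (fine sand): t_3 = 1.60 × 0.21 / 0.09376 = 3.584 d
Total t = Σ t_i = 51.41 days.

51.4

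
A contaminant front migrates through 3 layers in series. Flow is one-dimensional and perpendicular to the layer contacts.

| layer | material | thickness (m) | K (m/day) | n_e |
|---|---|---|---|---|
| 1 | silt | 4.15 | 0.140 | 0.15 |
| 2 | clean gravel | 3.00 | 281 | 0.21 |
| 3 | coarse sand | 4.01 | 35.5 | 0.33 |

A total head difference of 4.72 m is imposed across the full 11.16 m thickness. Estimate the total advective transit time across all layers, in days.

With flow normal to the layers, continuity requires the same specific discharge q through every layer.
Σ(b_i/K_i) = 4.15/0.140 + 3.00/281 + 4.01/35.5 = 29.77 d.
q = Δh / Σ(b_i/K_i) = 4.72 / 29.77 = 0.1586 m/day.
In each layer the seepage velocity is v_i = q/n_i, so the layer transit time is t_i = b_i·n_i / q:
  layer 1 (silt): t_1 = 4.15 × 0.15 / 0.1586 = 3.926 d
  layer 2 (clean gravel): t_2 = 3.00 × 0.21 / 0.1586 = 3.973 d
  layer 3 (coarse sand): t_3 = 4.01 × 0.33 / 0.1586 = 8.345 d
Total t = Σ t_i = 16.24 days.

16.2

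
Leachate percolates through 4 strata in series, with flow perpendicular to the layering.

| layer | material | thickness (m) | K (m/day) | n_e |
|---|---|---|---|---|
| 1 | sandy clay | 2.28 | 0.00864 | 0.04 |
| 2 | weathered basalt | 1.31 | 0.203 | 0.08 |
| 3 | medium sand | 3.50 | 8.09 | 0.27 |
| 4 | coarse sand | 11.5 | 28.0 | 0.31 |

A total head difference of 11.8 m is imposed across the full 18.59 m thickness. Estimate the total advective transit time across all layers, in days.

108

With flow normal to the layers, continuity requires the same specific discharge q through every layer.
Σ(b_i/K_i) = 2.28/0.00864 + 1.31/0.203 + 3.50/8.09 + 11.5/28.0 = 271.2 d.
q = Δh / Σ(b_i/K_i) = 11.8 / 271.2 = 0.04351 m/day.
In each layer the seepage velocity is v_i = q/n_i, so the layer transit time is t_i = b_i·n_i / q:
  layer 1 (sandy clay): t_1 = 2.28 × 0.04 / 0.04351 = 2.096 d
  layer 2 (weathered basalt): t_2 = 1.31 × 0.08 / 0.04351 = 2.408 d
  layer 3 (medium sand): t_3 = 3.50 × 0.27 / 0.04351 = 21.72 d
  layer 4 (coarse sand): t_4 = 11.5 × 0.31 / 0.04351 = 81.93 d
Total t = Σ t_i = 108.2 days.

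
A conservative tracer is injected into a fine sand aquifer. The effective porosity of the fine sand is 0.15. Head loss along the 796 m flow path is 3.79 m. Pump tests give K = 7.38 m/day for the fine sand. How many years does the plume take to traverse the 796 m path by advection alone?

Hydraulic gradient i = Δh / L = 3.79 / 796 = 0.004761.
Darcy flux q = K · i = 7.380 × 0.004761 = 0.03514 m/day.
Seepage velocity v = q / n_e = 0.03514 / 0.15 = 0.2343 m/day.
Travel time t = L / v = 796 / 0.2343 = 3398 days = 9.303 years.

9.30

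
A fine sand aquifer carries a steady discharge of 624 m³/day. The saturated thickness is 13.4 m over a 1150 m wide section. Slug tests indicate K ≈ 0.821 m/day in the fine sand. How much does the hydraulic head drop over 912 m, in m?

45.0

Cross-sectional area A = 1150 × 13.4 = 15410 m².
From Q = K·A·i, i = Q / (K·A) = 624 / (0.8210 × 15410) = 0.04932.
Head loss Δh = i · L = 0.04932 × 912 = 44.98 m.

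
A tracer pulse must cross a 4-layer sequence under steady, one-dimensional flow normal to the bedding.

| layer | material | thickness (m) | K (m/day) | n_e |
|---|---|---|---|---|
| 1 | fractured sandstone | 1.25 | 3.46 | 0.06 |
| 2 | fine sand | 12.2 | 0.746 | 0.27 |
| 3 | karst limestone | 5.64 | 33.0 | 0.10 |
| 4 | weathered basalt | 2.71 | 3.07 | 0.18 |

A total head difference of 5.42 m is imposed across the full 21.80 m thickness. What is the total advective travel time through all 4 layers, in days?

With flow normal to the layers, continuity requires the same specific discharge q through every layer.
Σ(b_i/K_i) = 1.25/3.46 + 12.2/0.746 + 5.64/33.0 + 2.71/3.07 = 17.77 d.
q = Δh / Σ(b_i/K_i) = 5.42 / 17.77 = 0.3050 m/day.
In each layer the seepage velocity is v_i = q/n_i, so the layer transit time is t_i = b_i·n_i / q:
  layer 1 (fractured sandstone): t_1 = 1.25 × 0.06 / 0.3050 = 0.2459 d
  layer 2 (fine sand): t_2 = 12.2 × 0.27 / 0.3050 = 10.80 d
  layer 3 (karst limestone): t_3 = 5.64 × 0.10 / 0.3050 = 1.849 d
  layer 4 (weathered basalt): t_4 = 2.71 × 0.18 / 0.3050 = 1.599 d
Total t = Σ t_i = 14.49 days.

14.5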